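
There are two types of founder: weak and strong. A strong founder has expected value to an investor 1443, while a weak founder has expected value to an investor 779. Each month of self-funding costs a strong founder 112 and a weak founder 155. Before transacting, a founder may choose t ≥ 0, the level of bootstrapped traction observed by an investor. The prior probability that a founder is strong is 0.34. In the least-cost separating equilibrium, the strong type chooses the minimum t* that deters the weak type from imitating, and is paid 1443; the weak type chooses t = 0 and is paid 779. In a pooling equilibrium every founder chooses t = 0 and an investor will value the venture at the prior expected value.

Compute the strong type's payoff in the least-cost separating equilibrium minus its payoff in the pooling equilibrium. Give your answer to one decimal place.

-41.6

Least-cost separating signal: t* solves 779 = 1443 − 155·t*, so t* = (1443 − 779)/155 ≈ 4.2839.
Strong type's separating payoff: 1443 − 112 × t* = 1443 − 112 × (1443 − 779)/155 = 1443 − 74368/155 ≈ 963.206.
Pooling payoff: 0.34 × 1443 + 0.66 × 779 = 1004.76.
Difference: 963.206 − 1004.76 = -41.554, i.e. -41.6 to one decimal place.
The strong type would prefer the pooling outcome.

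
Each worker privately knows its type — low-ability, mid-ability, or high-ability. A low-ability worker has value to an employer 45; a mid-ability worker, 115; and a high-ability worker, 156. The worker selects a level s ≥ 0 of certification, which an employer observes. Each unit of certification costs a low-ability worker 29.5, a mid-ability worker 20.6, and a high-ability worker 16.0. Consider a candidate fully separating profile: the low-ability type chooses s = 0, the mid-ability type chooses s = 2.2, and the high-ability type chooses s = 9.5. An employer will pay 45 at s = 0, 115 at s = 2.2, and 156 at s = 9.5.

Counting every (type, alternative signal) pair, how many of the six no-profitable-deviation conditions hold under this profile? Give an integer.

3

Low-ability (own payoff 45): to s=2.2 gives 115 − 29.5×2.2 = 50.1 → profitable ✗; to s=9.5 gives 156 − 29.5×9.5 = -124.25 → no gain ✓.
Mid-ability (own payoff 115 − 20.6×2.2 = 69.68): to s=0 gives 45 → no gain ✓; to s=9.5 gives 156 − 20.6×9.5 = -39.7 → no gain ✓.
High-ability (own payoff 156 − 16.0×9.5 = 4): to s=0 gives 45 → profitable ✗; to s=2.2 gives 115 − 16.0×2.2 = 79.8 → profitable ✗.
3 of the 6 constraints hold; not an equilibrium.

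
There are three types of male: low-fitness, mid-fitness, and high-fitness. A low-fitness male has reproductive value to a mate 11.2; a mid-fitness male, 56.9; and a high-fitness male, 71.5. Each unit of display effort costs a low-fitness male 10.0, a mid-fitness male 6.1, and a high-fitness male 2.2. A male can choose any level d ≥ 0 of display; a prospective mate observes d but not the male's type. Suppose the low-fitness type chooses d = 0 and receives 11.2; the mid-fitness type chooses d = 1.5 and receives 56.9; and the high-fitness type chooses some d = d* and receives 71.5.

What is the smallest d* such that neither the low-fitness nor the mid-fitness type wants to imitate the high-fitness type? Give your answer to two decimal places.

6.03

Mid-fitness type (on-path payoff 56.9 − 6.1×1.5 = 47.75) won't mimic when 47.75 ≥ 71.5 − 6.1·d*, i.e. d* ≥ 3.89.
Low-fitness type (on-path payoff 11.2) won't mimic when 11.2 ≥ 71.5 − 10.0·d*, i.e. d* ≥ 6.03.
Both must hold, so d* = max(6.03, 3.89) = 6.03. The low-fitness type's constraint binds.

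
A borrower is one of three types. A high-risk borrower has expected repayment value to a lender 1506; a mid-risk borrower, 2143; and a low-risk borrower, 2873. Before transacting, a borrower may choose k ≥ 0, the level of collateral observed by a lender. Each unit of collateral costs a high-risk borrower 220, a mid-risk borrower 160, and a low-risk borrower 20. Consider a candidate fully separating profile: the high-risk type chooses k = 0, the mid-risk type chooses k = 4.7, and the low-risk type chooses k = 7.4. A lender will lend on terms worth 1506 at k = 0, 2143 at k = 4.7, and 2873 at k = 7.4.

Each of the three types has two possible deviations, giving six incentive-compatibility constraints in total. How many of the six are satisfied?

4

High-risk (own payoff 1506): to k=4.7 gives 2143 − 220×4.7 = 1109 → no gain ✓; to k=7.4 gives 2873 − 220×7.4 = 1245 → no gain ✓.
Mid-risk (own payoff 2143 − 160×4.7 = 1391): to k=0 gives 1506 → profitable ✗; to k=7.4 gives 2873 − 160×7.4 = 1689 → profitable ✗.
Low-risk (own payoff 2873 − 20×7.4 = 2725): to k=0 gives 1506 → no gain ✓; to k=4.7 gives 2143 − 20×4.7 = 2049 → no gain ✓.
4 of the 6 constraints hold; not an equilibrium.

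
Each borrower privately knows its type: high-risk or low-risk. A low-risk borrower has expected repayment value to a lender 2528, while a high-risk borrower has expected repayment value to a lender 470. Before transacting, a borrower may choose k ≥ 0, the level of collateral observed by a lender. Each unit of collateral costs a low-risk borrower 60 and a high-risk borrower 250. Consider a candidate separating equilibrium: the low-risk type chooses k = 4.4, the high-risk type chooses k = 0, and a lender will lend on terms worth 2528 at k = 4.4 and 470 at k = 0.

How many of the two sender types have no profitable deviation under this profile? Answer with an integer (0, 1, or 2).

1

Low-risk type: signal → 2528 − 60 × 4.4 = 2264; deviate to 0 → 470. IC holds (2264 ≥ 470).
High-risk type: stay at 0 → 470; mimic → 2528 − 250 × 4.4 = 1428. IC fails (470 < 1428).
1 of 2 constraints hold, so this profile is not an equilibrium.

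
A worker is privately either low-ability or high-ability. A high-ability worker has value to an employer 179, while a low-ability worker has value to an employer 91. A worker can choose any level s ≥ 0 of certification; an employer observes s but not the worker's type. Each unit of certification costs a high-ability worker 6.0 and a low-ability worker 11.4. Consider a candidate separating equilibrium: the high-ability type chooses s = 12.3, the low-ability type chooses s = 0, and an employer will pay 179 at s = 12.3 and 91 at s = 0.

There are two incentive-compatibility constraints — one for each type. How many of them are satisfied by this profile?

Low-ability type: stay at 0 → 91; mimic → 179 − 11.4 × 12.3 = 38.78. IC holds (91 ≥ 38.78).
High-ability type: signal → 179 − 6.0 × 12.3 = 105.2; deviate to 0 → 91. IC holds (105.2 ≥ 91).
2 of 2 constraints hold, so this is a separating equilibrium.

2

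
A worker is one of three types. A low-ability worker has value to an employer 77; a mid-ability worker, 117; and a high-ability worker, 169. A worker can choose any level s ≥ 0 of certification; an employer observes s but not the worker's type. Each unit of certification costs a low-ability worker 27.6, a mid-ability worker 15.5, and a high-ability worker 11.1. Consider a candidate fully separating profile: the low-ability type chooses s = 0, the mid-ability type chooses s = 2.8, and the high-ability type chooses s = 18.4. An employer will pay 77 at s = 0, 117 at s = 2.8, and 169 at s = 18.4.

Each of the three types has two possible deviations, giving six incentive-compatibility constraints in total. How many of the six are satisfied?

Low-ability (own payoff 77): to s=2.8 gives 117 − 27.6×2.8 = 39.72 → no gain ✓; to s=18.4 gives 169 − 27.6×18.4 = -338.84 → no gain ✓.
Mid-ability (own payoff 117 − 15.5×2.8 = 73.6): to s=0 gives 77 → profitable ✗; to s=18.4 gives 169 − 15.5×18.4 = -116.2 → no gain ✓.
High-ability (own payoff 169 − 11.1×18.4 = -35.24): to s=0 gives 77 → profitable ✗; to s=2.8 gives 117 − 11.1×2.8 = 85.92 → profitable ✗.
3 of the 6 constraints hold; not an equilibrium.

3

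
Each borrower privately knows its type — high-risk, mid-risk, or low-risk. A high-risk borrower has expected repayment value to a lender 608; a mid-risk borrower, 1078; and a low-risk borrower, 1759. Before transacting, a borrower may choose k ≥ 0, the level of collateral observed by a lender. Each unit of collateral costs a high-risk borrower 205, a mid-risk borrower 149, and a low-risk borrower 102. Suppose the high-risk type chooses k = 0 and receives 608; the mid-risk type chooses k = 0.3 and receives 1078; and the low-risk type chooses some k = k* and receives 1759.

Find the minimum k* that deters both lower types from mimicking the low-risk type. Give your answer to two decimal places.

High-risk type (on-path payoff 608) won't mimic when 608 ≥ 1759 − 205·k*, i.e. k* ≥ 5.61.
Mid-risk type (on-path payoff 1078 − 149×0.3 = 1033.3) won't mimic when 1033.3 ≥ 1759 − 149·k*, i.e. k* ≥ 4.87.
Both must hold, so k* = max(5.61, 4.87) = 5.61. The high-risk type's constraint binds.

5.61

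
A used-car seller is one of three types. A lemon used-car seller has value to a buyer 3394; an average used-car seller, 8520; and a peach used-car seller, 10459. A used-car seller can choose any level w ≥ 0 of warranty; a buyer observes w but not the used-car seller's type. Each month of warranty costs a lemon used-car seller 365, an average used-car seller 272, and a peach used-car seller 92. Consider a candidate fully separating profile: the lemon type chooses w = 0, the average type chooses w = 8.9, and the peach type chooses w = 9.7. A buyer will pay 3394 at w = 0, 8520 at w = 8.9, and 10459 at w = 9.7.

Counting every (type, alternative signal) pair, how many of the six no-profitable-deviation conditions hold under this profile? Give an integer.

3

Peach (own payoff 10459 − 92×9.7 = 9566.6): to w=0 gives 3394 → no gain ✓; to w=8.9 gives 8520 − 92×8.9 = 7701.2 → no gain ✓.
Average (own payoff 8520 − 272×8.9 = 6099.2): to w=0 gives 3394 → no gain ✓; to w=9.7 gives 10459 − 272×9.7 = 7820.6 → profitable ✗.
Lemon (own payoff 3394): to w=8.9 gives 8520 − 365×8.9 = 5271.5 → profitable ✗; to w=9.7 gives 10459 − 365×9.7 = 6918.5 → profitable ✗.
3 of the 6 constraints hold; not an equilibrium.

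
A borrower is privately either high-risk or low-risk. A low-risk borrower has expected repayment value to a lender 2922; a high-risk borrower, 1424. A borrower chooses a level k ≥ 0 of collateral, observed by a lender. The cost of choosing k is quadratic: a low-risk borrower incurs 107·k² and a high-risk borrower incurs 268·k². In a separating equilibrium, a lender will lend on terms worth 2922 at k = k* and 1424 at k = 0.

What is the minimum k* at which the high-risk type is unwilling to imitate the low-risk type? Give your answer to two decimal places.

The high-risk type at k = 0 receives 1424; imitating at k* yields 2922 − 268·k*².
Indifference: 1424 = 2922 − 268·k*², so k*² = (2922 − 1424) / 268 ≈ 5.5896.
k* = √5.5896 ≈ 2.36.

2.36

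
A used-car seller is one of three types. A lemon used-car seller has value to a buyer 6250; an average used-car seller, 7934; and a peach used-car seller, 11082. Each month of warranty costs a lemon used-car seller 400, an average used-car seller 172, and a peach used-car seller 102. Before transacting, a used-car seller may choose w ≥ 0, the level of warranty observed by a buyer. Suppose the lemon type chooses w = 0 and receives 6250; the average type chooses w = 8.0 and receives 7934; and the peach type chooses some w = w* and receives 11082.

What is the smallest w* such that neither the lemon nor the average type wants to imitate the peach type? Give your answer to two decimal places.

26.30

Average type (on-path payoff 7934 − 172×8.0 = 6558) won't mimic when 6558 ≥ 11082 − 172·w*, i.e. w* ≥ 26.30.
Lemon type (on-path payoff 6250) won't mimic when 6250 ≥ 11082 − 400·w*, i.e. w* ≥ 12.08.
Both must hold, so w* = max(12.08, 26.30) = 26.30. The average type's constraint binds.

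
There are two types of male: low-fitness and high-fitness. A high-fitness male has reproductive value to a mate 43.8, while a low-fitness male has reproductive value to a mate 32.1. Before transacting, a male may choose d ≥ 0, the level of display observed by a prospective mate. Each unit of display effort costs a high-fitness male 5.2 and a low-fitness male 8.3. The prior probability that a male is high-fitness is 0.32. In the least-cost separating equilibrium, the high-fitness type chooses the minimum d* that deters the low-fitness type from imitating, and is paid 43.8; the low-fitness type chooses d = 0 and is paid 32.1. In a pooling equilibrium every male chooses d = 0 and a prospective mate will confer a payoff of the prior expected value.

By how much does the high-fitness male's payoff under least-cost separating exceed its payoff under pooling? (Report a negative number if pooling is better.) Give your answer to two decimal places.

Least-cost separating signal: d* solves 32.1 = 43.8 − 8.3·d*, so d* = (43.8 − 32.1)/8.3 ≈ 1.4096.
High-fitness type's separating payoff: 43.8 − 5.2 × d* = 43.8 − 5.2 × (43.8 − 32.1)/8.3 = 43.8 − 60.84/8.3 ≈ 36.4699.
Pooling payoff: 0.32 × 43.8 + 0.68 × 32.1 = 35.844.
Difference: 36.4699 − 35.844 = 0.6259, i.e. 0.63 to two decimal places.
The high-fitness type prefers to separate.

0.63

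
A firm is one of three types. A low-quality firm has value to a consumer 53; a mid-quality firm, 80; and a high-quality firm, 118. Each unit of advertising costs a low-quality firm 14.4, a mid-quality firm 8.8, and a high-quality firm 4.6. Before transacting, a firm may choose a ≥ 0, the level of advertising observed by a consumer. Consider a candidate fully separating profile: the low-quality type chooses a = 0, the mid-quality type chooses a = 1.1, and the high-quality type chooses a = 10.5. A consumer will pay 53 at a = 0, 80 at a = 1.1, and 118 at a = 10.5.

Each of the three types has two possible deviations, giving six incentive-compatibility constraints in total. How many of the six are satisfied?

Low-quality (own payoff 53): to a=1.1 gives 80 − 14.4×1.1 = 64.16 → profitable ✗; to a=10.5 gives 118 − 14.4×10.5 = -33.2 → no gain ✓.
High-quality (own payoff 118 − 4.6×10.5 = 69.7): to a=0 gives 53 → no gain ✓; to a=1.1 gives 80 − 4.6×1.1 = 74.94 → profitable ✗.
Mid-quality (own payoff 80 − 8.8×1.1 = 70.32): to a=0 gives 53 → no gain ✓; to a=10.5 gives 118 − 8.8×10.5 = 25.6 → no gain ✓.
4 of the 6 constraints hold; not an equilibrium.

4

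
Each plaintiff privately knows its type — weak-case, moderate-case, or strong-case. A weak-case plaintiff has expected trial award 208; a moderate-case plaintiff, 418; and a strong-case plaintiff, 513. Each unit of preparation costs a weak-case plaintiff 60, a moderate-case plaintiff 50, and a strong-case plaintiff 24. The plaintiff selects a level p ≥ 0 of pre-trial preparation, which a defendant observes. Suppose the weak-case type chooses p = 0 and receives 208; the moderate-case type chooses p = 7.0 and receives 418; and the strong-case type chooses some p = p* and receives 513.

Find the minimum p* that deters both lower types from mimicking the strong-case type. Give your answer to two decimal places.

Moderate-case type (on-path payoff 418 − 50×7.0 = 68) won't mimic when 68 ≥ 513 − 50·p*, i.e. p* ≥ 8.90.
Weak-case type (on-path payoff 208) won't mimic when 208 ≥ 513 − 60·p*, i.e. p* ≥ 5.08.
Both must hold, so p* = max(5.08, 8.90) = 8.90. The moderate-case type's constraint binds.

8.90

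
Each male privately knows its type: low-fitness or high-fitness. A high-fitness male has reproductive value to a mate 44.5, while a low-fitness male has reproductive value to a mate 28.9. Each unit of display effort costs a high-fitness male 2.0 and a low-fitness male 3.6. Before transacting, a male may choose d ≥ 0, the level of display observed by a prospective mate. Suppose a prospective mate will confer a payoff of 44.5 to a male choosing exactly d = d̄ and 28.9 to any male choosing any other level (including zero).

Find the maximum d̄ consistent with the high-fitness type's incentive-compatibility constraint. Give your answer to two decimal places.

Choosing d̄ yields the high-fitness type 44.5 − 2.0·d̄; choosing zero yields 28.9.
The high-fitness type is indifferent at 44.5 − 2.0·d̄ = 28.9, i.e. d̄ = (44.5 − 28.9) / 2.0 = 7.80.
For any d̄ above 7.80 the high-fitness type would rather pool at zero, so separation collapses.

7.80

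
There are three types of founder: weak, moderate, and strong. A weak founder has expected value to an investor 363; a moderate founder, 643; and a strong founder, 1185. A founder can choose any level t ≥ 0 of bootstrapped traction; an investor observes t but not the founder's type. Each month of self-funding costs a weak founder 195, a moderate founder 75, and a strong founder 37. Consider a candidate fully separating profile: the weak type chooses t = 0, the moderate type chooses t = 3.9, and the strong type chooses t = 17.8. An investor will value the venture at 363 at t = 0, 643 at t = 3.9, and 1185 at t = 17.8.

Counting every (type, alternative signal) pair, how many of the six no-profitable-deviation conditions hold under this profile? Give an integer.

Strong (own payoff 1185 − 37×17.8 = 526.4): to t=0 gives 363 → no gain ✓; to t=3.9 gives 643 − 37×3.9 = 498.7 → no gain ✓.
Weak (own payoff 363): to t=3.9 gives 643 − 195×3.9 = -117.5 → no gain ✓; to t=17.8 gives 1185 − 195×17.8 = -2286 → no gain ✓.
Moderate (own payoff 643 − 75×3.9 = 350.5): to t=0 gives 363 → profitable ✗; to t=17.8 gives 1185 − 75×17.8 = -150 → no gain ✓.
5 of the 6 constraints hold; not an equilibrium.

5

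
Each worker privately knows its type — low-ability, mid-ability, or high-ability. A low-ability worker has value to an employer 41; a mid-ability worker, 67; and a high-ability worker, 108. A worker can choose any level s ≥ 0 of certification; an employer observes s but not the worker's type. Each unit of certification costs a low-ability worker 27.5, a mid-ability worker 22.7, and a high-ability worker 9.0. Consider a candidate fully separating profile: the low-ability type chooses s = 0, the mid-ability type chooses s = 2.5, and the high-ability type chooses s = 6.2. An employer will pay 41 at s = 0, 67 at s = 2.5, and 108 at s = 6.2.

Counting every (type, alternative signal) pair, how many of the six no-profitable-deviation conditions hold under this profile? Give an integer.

5

High-ability (own payoff 108 − 9.0×6.2 = 52.2): to s=0 gives 41 → no gain ✓; to s=2.5 gives 67 − 9.0×2.5 = 44.5 → no gain ✓.
Mid-ability (own payoff 67 − 22.7×2.5 = 10.25): to s=0 gives 41 → profitable ✗; to s=6.2 gives 108 − 22.7×6.2 = -32.74 → no gain ✓.
Low-ability (own payoff 41): to s=2.5 gives 67 − 27.5×2.5 = -1.75 → no gain ✓; to s=6.2 gives 108 − 27.5×6.2 = -62.5 → no gain ✓.
5 of the 6 constraints hold; not an equilibrium.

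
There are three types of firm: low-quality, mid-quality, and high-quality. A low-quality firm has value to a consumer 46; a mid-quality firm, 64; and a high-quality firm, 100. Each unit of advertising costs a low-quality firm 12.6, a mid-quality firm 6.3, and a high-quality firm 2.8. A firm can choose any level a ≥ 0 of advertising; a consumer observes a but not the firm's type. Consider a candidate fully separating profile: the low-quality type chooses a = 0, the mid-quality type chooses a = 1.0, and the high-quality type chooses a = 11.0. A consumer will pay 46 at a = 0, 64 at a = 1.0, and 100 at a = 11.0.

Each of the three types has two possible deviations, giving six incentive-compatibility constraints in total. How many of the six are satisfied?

Mid-quality (own payoff 64 − 6.3×1.0 = 57.7): to a=0 gives 46 → no gain ✓; to a=11.0 gives 100 − 6.3×11.0 = 30.7 → no gain ✓.
Low-quality (own payoff 46): to a=1.0 gives 64 − 12.6×1.0 = 51.4 → profitable ✗; to a=11.0 gives 100 − 12.6×11.0 = -38.6 → no gain ✓.
High-quality (own payoff 100 − 2.8×11.0 = 69.2): to a=0 gives 46 → no gain ✓; to a=1.0 gives 64 − 2.8×1.0 = 61.2 → no gain ✓.
5 of the 6 constraints hold; not an equilibrium.

5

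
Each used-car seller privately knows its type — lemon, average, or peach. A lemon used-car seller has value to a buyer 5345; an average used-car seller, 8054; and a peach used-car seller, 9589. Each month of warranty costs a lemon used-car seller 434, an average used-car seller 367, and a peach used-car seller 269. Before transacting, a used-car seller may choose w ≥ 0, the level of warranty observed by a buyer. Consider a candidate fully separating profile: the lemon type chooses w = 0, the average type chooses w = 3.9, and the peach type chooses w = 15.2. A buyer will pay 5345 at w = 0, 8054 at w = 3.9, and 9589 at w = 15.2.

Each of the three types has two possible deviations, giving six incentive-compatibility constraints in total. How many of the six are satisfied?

Peach (own payoff 9589 − 269×15.2 = 5500.2): to w=0 gives 5345 → no gain ✓; to w=3.9 gives 8054 − 269×3.9 = 7004.9 → profitable ✗.
Lemon (own payoff 5345): to w=3.9 gives 8054 − 434×3.9 = 6361.4 → profitable ✗; to w=15.2 gives 9589 − 434×15.2 = 2992.2 → no gain ✓.
Average (own payoff 8054 − 367×3.9 = 6622.7): to w=0 gives 5345 → no gain ✓; to w=15.2 gives 9589 − 367×15.2 = 4010.6 → no gain ✓.
4 of the 6 constraints hold; not an equilibrium.

4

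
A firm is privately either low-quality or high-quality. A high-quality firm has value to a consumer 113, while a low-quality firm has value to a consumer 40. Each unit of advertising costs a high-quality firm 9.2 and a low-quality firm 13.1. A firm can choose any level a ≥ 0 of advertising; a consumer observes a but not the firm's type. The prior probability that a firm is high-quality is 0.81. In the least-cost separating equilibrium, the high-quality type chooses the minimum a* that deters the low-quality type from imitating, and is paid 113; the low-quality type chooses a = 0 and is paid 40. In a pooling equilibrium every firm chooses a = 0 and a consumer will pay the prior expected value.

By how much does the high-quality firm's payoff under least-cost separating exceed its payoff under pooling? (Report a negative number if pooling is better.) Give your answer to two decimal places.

Least-cost separating signal: a* solves 40 = 113 − 13.1·a*, so a* = (113 − 40)/13.1 ≈ 5.5725.
High-quality type's separating payoff: 113 − 9.2 × a* = 113 − 9.2 × (113 − 40)/13.1 = 113 − 671.6/13.1 ≈ 61.7328.
Pooling payoff: 0.81 × 113 + 0.19 × 40 = 99.13.
Difference: 61.7328 − 99.13 = -37.3972, i.e. -37.40 to two decimal places.
The high-quality type would prefer the pooling outcome.

-37.40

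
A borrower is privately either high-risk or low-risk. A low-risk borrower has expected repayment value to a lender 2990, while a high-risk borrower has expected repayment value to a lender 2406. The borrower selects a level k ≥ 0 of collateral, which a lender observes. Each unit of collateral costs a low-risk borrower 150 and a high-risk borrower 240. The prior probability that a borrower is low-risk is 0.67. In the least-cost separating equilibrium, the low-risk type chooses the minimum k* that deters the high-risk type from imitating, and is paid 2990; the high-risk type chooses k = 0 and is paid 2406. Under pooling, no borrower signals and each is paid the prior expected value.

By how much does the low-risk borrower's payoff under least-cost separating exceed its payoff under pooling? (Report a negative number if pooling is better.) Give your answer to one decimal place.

-172.3

Least-cost separating signal: k* solves 2406 = 2990 − 240·k*, so k* = (2990 − 2406)/240 ≈ 2.4333.
Low-risk type's separating payoff: 2990 − 150 × k* = 2990 − 150 × (2990 − 2406)/240 = 2990 − 87600/240 = 2625.
Pooling payoff: 0.67 × 2990 + 0.33 × 2406 = 2797.28.
Difference: 2625 − 2797.28 = -172.28, i.e. -172.3 to one decimal place.
The low-risk type would prefer the pooling outcome.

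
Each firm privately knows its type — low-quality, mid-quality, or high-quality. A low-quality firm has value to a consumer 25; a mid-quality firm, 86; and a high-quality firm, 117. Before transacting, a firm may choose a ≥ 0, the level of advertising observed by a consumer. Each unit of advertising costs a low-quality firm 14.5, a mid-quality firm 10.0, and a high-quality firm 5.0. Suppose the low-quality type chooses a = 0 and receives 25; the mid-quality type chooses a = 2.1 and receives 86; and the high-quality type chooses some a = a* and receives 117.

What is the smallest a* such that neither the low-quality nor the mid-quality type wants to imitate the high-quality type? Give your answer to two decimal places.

Low-quality type (on-path payoff 25) won't mimic when 25 ≥ 117 − 14.5·a*, i.e. a* ≥ 6.34.
Mid-quality type (on-path payoff 86 − 10.0×2.1 = 65) won't mimic when 65 ≥ 117 − 10.0·a*, i.e. a* ≥ 5.20.
Both must hold, so a* = max(6.34, 5.20) = 6.34. The low-quality type's constraint binds.

6.34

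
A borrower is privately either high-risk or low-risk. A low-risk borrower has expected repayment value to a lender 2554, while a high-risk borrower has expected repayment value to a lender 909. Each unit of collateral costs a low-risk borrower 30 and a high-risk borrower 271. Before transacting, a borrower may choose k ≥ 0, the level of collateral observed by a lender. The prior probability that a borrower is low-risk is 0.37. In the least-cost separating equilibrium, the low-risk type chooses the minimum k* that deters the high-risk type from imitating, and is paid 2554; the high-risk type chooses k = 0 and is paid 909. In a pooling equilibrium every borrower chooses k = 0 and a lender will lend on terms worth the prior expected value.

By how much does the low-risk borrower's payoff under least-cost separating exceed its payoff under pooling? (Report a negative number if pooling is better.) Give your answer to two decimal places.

854.25

Least-cost separating signal: k* solves 909 = 2554 − 271·k*, so k* = (2554 − 909)/271 ≈ 6.0701.
Low-risk type's separating payoff: 2554 − 30 × k* = 2554 − 30 × (2554 − 909)/271 = 2554 − 49350/271 ≈ 2371.8967.
Pooling payoff: 0.37 × 2554 + 0.63 × 909 = 1517.65.
Difference: 2371.8967 − 1517.65 = 854.2467, i.e. 854.25 to two decimal places.
The low-risk type prefers to separate.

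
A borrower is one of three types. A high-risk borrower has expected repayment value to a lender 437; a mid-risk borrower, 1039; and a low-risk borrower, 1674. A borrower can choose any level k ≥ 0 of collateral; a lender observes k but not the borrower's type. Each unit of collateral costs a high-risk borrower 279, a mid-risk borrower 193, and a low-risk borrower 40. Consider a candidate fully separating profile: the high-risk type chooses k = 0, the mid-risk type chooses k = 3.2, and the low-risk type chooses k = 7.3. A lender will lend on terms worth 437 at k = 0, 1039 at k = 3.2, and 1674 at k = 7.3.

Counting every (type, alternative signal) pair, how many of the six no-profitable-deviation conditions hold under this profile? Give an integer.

5

High-risk (own payoff 437): to k=3.2 gives 1039 − 279×3.2 = 146.2 → no gain ✓; to k=7.3 gives 1674 − 279×7.3 = -362.7 → no gain ✓.
Mid-risk (own payoff 1039 − 193×3.2 = 421.4): to k=0 gives 437 → profitable ✗; to k=7.3 gives 1674 − 193×7.3 = 265.1 → no gain ✓.
Low-risk (own payoff 1674 − 40×7.3 = 1382): to k=0 gives 437 → no gain ✓; to k=3.2 gives 1039 − 40×3.2 = 911 → no gain ✓.
5 of the 6 constraints hold; not an equilibrium.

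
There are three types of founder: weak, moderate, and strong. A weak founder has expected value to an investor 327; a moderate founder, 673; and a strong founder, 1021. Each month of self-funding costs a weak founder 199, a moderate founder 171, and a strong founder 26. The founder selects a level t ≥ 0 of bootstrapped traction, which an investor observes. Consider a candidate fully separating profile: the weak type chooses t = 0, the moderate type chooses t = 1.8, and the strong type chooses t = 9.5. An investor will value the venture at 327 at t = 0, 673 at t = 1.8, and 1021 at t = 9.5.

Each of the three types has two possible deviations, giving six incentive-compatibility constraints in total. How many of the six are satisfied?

Moderate (own payoff 673 − 171×1.8 = 365.2): to t=0 gives 327 → no gain ✓; to t=9.5 gives 1021 − 171×9.5 = -603.5 → no gain ✓.
Strong (own payoff 1021 − 26×9.5 = 774): to t=0 gives 327 → no gain ✓; to t=1.8 gives 673 − 26×1.8 = 626.2 → no gain ✓.
Weak (own payoff 327): to t=1.8 gives 673 − 199×1.8 = 314.8 → no gain ✓; to t=9.5 gives 1021 − 199×9.5 = -869.5 → no gain ✓.
6 of the 6 constraints hold; this profile is a separating equilibrium.

6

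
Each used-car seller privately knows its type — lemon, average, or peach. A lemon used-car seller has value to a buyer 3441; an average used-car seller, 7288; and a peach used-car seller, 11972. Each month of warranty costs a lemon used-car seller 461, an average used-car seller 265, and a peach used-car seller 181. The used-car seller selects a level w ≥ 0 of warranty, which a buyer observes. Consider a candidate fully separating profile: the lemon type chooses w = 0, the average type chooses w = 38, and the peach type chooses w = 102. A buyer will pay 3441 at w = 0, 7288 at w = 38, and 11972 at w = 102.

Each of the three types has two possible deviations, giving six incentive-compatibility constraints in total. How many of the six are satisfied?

3

Average (own payoff 7288 − 265×38 = -2782): to w=0 gives 3441 → profitable ✗; to w=102 gives 11972 − 265×102 = -15058 → no gain ✓.
Peach (own payoff 11972 − 181×102 = -6490): to w=0 gives 3441 → profitable ✗; to w=38 gives 7288 − 181×38 = 410 → profitable ✗.
Lemon (own payoff 3441): to w=38 gives 7288 − 461×38 = -10230 → no gain ✓; to w=102 gives 11972 − 461×102 = -35050 → no gain ✓.
3 of the 6 constraints hold; not an equilibrium.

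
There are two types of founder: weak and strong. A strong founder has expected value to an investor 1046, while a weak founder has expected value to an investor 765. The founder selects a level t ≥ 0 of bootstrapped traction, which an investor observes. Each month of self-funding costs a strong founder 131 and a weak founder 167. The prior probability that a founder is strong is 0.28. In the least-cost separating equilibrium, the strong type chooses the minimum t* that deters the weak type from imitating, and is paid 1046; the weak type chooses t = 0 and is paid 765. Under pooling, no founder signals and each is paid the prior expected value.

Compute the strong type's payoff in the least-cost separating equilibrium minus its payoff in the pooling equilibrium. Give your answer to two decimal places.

-18.11

Least-cost separating signal: t* solves 765 = 1046 − 167·t*, so t* = (1046 − 765)/167 ≈ 1.6826.
Strong type's separating payoff: 1046 − 131 × t* = 1046 − 131 × (1046 − 765)/167 = 1046 − 36811/167 ≈ 825.5749.
Pooling payoff: 0.28 × 1046 + 0.72 × 765 = 843.68.
Difference: 825.5749 − 843.68 = -18.1051, i.e. -18.11 to two decimal places.
The strong type would prefer the pooling outcome.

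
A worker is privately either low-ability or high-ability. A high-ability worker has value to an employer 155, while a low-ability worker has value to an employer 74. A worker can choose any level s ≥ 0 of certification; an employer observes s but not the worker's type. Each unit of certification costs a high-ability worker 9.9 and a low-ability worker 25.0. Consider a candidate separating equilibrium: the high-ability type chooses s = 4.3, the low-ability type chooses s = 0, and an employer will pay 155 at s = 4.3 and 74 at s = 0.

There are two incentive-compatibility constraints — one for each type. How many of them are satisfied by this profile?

High-ability type: signal → 155 − 9.9 × 4.3 = 112.43; deviate to 0 → 74. IC holds (112.43 ≥ 74).
Low-ability type: stay at 0 → 74; mimic → 155 − 25.0 × 4.3 = 47.5. IC holds (74 ≥ 47.5).
2 of 2 constraints hold, so this is a separating equilibrium.

2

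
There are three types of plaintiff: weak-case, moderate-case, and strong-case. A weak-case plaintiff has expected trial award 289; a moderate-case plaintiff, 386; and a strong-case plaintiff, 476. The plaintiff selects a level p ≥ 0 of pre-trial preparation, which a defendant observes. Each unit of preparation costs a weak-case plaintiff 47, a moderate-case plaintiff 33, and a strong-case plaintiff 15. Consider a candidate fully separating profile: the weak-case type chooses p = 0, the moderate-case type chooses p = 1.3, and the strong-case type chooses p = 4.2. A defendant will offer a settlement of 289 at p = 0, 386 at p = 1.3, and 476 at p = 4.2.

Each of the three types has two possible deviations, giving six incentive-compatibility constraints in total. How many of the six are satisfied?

5

Strong-case (own payoff 476 − 15×4.2 = 413): to p=0 gives 289 → no gain ✓; to p=1.3 gives 386 − 15×1.3 = 366.5 → no gain ✓.
Moderate-case (own payoff 386 − 33×1.3 = 343.1): to p=0 gives 289 → no gain ✓; to p=4.2 gives 476 − 33×4.2 = 337.4 → no gain ✓.
Weak-case (own payoff 289): to p=1.3 gives 386 − 47×1.3 = 324.9 → profitable ✗; to p=4.2 gives 476 − 47×4.2 = 278.6 → no gain ✓.
5 of the 6 constraints hold; not an equilibrium.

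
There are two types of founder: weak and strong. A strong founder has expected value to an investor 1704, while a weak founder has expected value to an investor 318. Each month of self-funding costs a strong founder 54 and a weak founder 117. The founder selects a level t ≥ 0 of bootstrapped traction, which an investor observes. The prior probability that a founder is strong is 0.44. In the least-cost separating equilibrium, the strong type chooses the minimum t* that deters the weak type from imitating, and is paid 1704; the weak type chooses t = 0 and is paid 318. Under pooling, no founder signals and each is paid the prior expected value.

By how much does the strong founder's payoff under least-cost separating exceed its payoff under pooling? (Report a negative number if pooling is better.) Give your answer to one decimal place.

Least-cost separating signal: t* solves 318 = 1704 − 117·t*, so t* = (1704 − 318)/117 ≈ 11.8462.
Strong type's separating payoff: 1704 − 54 × t* = 1704 − 54 × (1704 − 318)/117 = 1704 − 74844/117 ≈ 1064.308.
Pooling payoff: 0.44 × 1704 + 0.56 × 318 = 927.84.
Difference: 1064.308 − 927.84 = 136.468, i.e. 136.5 to one decimal place.
The strong type prefers to separate.

136.5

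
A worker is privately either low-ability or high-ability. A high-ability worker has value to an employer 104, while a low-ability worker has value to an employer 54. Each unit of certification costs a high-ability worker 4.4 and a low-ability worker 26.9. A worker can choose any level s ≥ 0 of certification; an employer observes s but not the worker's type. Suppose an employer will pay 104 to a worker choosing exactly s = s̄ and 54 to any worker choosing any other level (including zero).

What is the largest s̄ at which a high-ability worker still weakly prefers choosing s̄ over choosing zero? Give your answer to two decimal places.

Choosing s̄ yields the high-ability type 104 − 4.4·s̄; choosing zero yields 54.
The high-ability type is indifferent at 104 − 4.4·s̄ = 54, i.e. s̄ = (104 − 54) / 4.4 ≈ 11.36.
For any s̄ above 11.36 the high-ability type would rather pool at zero, so separation collapses.

11.36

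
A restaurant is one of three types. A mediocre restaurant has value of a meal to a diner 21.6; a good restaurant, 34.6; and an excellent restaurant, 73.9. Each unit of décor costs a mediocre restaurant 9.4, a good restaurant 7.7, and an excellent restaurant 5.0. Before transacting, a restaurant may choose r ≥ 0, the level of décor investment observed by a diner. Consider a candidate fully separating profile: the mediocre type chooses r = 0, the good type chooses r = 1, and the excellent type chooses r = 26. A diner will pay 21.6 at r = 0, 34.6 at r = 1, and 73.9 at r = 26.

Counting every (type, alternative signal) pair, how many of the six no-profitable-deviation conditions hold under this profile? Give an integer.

3

Excellent (own payoff 73.9 − 5.0×26 = -56.1): to r=0 gives 21.6 → profitable ✗; to r=1 gives 34.6 − 5.0×1 = 29.6 → profitable ✗.
Good (own payoff 34.6 − 7.7×1 = 26.9): to r=0 gives 21.6 → no gain ✓; to r=26 gives 73.9 − 7.7×26 = -126.3 → no gain ✓.
Mediocre (own payoff 21.6): to r=1 gives 34.6 − 9.4×1 = 25.2 → profitable ✗; to r=26 gives 73.9 − 9.4×26 = -170.5 → no gain ✓.
3 of the 6 constraints hold; not an equilibrium.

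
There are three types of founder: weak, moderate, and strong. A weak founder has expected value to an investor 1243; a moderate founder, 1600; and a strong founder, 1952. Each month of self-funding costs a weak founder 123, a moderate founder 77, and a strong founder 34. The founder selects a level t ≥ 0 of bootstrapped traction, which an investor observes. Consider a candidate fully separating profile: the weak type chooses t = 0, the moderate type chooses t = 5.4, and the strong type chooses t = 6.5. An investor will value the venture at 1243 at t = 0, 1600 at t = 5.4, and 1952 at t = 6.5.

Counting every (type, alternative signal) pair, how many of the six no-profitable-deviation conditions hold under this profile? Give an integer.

Weak (own payoff 1243): to t=5.4 gives 1600 − 123×5.4 = 935.8 → no gain ✓; to t=6.5 gives 1952 − 123×6.5 = 1152.5 → no gain ✓.
Strong (own payoff 1952 − 34×6.5 = 1731): to t=0 gives 1243 → no gain ✓; to t=5.4 gives 1600 − 34×5.4 = 1416.4 → no gain ✓.
Moderate (own payoff 1600 − 77×5.4 = 1184.2): to t=0 gives 1243 → profitable ✗; to t=6.5 gives 1952 − 77×6.5 = 1451.5 → profitable ✗.
4 of the 6 constraints hold; not an equilibrium.

4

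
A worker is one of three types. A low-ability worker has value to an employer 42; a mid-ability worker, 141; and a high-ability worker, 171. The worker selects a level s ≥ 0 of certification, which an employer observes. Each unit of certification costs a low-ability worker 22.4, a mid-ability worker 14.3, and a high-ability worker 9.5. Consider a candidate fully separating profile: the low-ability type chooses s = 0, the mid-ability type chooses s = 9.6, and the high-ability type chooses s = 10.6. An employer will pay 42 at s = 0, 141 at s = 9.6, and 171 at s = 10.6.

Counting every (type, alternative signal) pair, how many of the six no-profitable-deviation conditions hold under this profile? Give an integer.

Low-ability (own payoff 42): to s=9.6 gives 141 − 22.4×9.6 = -74.04 → no gain ✓; to s=10.6 gives 171 − 22.4×10.6 = -66.44 → no gain ✓.
Mid-ability (own payoff 141 − 14.3×9.6 = 3.72): to s=0 gives 42 → profitable ✗; to s=10.6 gives 171 − 14.3×10.6 = 19.42 → profitable ✗.
High-ability (own payoff 171 − 9.5×10.6 = 70.3): to s=0 gives 42 → no gain ✓; to s=9.6 gives 141 − 9.5×9.6 = 49.8 → no gain ✓.
4 of the 6 constraints hold; not an equilibrium.

4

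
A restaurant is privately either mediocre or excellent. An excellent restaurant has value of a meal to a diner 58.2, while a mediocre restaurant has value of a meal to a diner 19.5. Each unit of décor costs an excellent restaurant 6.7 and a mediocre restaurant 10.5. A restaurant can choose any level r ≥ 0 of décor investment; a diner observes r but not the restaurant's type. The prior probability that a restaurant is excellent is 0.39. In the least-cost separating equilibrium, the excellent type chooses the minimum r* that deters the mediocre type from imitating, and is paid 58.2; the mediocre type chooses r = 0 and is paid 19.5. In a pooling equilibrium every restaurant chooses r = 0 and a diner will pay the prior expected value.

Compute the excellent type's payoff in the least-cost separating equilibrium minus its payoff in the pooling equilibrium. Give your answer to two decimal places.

-1.09

Least-cost separating signal: r* solves 19.5 = 58.2 − 10.5·r*, so r* = (58.2 − 19.5)/10.5 ≈ 3.6857.
Excellent type's separating payoff: 58.2 − 6.7 × r* = 58.2 − 6.7 × (58.2 − 19.5)/10.5 = 58.2 − 259.29/10.5 ≈ 33.5057.
Pooling payoff: 0.39 × 58.2 + 0.61 × 19.5 = 34.593.
Difference: 33.5057 − 34.593 = -1.0873, i.e. -1.09 to two decimal places.
The excellent type would prefer the pooling outcome.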